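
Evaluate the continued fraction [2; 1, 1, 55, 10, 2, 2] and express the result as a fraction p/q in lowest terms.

14481/5782

a_0 = 2: 2/1
a_1 = 1: 3/1
a_2 = 1: 5/2
a_3 = 55: 278/111
a_4 = 10: 2785/1112
a_5 = 2: 5848/2335
a_6 = 2: 14481/5782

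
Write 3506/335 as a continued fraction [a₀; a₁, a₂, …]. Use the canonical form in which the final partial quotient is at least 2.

⌊3506/335⌋ = 10, remainder 156
⌊335/156⌋ = 2, remainder 23
⌊156/23⌋ = 6, remainder 18
⌊23/18⌋ = 1, remainder 5
⌊18/5⌋ = 3, remainder 3
⌊5/3⌋ = 1, remainder 2
⌊3/2⌋ = 1, remainder 1
⌊2/1⌋ = 2, remainder 0

[10; 2, 6, 1, 3, 1, 1, 2]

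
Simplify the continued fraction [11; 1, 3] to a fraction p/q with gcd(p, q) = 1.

47/4

Start with 3.
1 + 1/(3/1) = 1 + 1/3 = 4/3
11 + 1/(4/3) = 11 + 3/4 = 47/4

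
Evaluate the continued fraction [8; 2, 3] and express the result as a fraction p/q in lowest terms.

Use the convergent recurrence hₖ = aₖ·hₖ₋₁ + hₖ₋₂ (and likewise for the denominators kₖ):
a_0 = 8: 8/1
a_1 = 2: 17/2
a_2 = 3: 59/7

59/7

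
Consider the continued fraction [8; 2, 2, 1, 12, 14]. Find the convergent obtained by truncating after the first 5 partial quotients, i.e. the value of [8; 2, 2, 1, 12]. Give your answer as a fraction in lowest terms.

a_0 = 8: 8/1
a_1 = 2: 17/2
a_2 = 2: 42/5
a_3 = 1: 59/7
a_4 = 12: 750/89

750/89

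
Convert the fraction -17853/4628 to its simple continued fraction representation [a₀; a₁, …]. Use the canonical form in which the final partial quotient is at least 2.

-17853 = -4·4628 + 659, so a_0 = -4
4628 = 7·659 + 15, so a_1 = 7
659 = 43·15 + 14, so a_2 = 43
15 = 1·14 + 1, so a_3 = 1
14 = 14·1 + 0, so a_4 = 14

[-4; 7, 43, 1, 14]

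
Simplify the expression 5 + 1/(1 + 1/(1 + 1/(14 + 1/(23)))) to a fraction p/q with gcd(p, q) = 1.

3691/669

Start with 23.
14 + 1/(23/1) = 14 + 1/23 = 323/23
1 + 1/(323/23) = 1 + 23/323 = 346/323
1 + 1/(346/323) = 1 + 323/346 = 669/346
5 + 1/(669/346) = 5 + 346/669 = 3691/669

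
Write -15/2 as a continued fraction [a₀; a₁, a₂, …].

-15 = -8·2 + 1, so a_0 = -8
2 = 2·1 + 0, so a_1 = 2

[-8; 2]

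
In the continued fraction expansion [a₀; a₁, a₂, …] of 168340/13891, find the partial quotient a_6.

Apply division with remainder until the remainder is 0:
168340 = 12·13891 + 1648, so a_0 = 12
13891 = 8·1648 + 707, so a_1 = 8
1648 = 2·707 + 234, so a_2 = 2
707 = 3·234 + 5, so a_3 = 3
234 = 46·5 + 4, so a_4 = 46
5 = 1·4 + 1, so a_5 = 1
4 = 4·1 + 0, so a_6 = 4

4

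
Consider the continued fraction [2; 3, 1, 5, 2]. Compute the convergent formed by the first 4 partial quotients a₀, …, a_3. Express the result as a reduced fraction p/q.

Build up convergents one term at a time:
a_0 = 2: 2/1
a_1 = 3: 7/3
a_2 = 1: 9/4
a_3 = 5: 52/23

52/23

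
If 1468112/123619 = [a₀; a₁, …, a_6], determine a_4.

25

⌊1468112/123619⌋ = 11, remainder 108303
⌊123619/108303⌋ = 1, remainder 15316
⌊108303/15316⌋ = 7, remainder 1091
⌊15316/1091⌋ = 14, remainder 42
⌊1091/42⌋ = 25, remainder 41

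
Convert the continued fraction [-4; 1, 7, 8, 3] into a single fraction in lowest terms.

-634/203

Start with 3.
8 + 1/(3/1) = 8 + 1/3 = 25/3
7 + 1/(25/3) = 7 + 3/25 = 178/25
1 + 1/(178/25) = 1 + 25/178 = 203/178
-4 + 1/(203/178) = -4 + 178/203 = -634/203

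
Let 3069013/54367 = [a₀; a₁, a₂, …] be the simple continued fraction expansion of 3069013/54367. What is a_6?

3

⌊3069013/54367⌋ = 56, remainder 24461
⌊54367/24461⌋ = 2, remainder 5445
⌊24461/5445⌋ = 4, remainder 2681
⌊5445/2681⌋ = 2, remainder 83
⌊2681/83⌋ = 32, remainder 25
⌊83/25⌋ = 3, remainder 8
⌊25/8⌋ = 3, remainder 1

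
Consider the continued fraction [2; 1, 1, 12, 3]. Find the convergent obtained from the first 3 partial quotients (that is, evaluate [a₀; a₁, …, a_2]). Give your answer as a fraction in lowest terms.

Use the convergent recurrence hₖ = aₖ·hₖ₋₁ + hₖ₋₂ (and likewise for the denominators kₖ):
a_0 = 2: 2/1
a_1 = 1: 3/1
a_2 = 1: 5/2

5/2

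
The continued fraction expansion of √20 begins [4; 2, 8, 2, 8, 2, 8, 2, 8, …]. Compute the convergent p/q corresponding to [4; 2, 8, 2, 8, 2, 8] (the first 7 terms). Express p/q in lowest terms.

Collapse the nested fraction from the inside out:
Start with 8.
2 + 1/(8/1) = 2 + 1/8 = 17/8
8 + 1/(17/8) = 8 + 8/17 = 144/17
2 + 1/(144/17) = 2 + 17/144 = 305/144
8 + 1/(305/144) = 8 + 144/305 = 2584/305
2 + 1/(2584/305) = 2 + 305/2584 = 5473/2584
4 + 1/(5473/2584) = 4 + 2584/5473 = 24476/5473

24476/5473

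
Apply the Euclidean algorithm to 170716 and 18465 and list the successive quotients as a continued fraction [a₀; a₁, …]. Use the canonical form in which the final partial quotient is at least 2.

[9; 4, 13, 3, 2, 11, 1, 3]

⌊170716/18465⌋ = 9, remainder 4531
⌊18465/4531⌋ = 4, remainder 341
⌊4531/341⌋ = 13, remainder 98
⌊341/98⌋ = 3, remainder 47
⌊98/47⌋ = 2, remainder 4
⌊47/4⌋ = 11, remainder 3
⌊4/3⌋ = 1, remainder 1
⌊3/1⌋ = 3, remainder 0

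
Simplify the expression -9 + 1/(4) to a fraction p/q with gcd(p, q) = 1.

-35/4

Use the convergent recurrence hₖ = aₖ·hₖ₋₁ + hₖ₋₂ (and likewise for the denominators kₖ):
a_0 = -9: -9/1
a_1 = 4: -35/4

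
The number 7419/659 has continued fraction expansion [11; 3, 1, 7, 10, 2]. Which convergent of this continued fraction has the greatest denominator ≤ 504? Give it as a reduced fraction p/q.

3535/314

a_0 = 11: 11/1  (≤ bound)
a_1 = 3: 34/3  (≤ bound)
a_2 = 1: 45/4  (≤ bound)
a_3 = 7: 349/31  (≤ bound)
a_4 = 10: 3535/314  (≤ bound)
a_5 = 2: 7419/659  (> 504, stop)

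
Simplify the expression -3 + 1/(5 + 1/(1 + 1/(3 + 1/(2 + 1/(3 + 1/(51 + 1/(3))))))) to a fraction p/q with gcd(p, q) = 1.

-78365/27722

Collapse the nested fraction from the inside out:
Start with 3.
51 + 1/(3/1) = 51 + 1/3 = 154/3
3 + 1/(154/3) = 3 + 3/154 = 465/154
2 + 1/(465/154) = 2 + 154/465 = 1084/465
3 + 1/(1084/465) = 3 + 465/1084 = 3717/1084
1 + 1/(3717/1084) = 1 + 1084/3717 = 4801/3717
5 + 1/(4801/3717) = 5 + 3717/4801 = 27722/4801
-3 + 1/(27722/4801) = -3 + 4801/27722 = -78365/27722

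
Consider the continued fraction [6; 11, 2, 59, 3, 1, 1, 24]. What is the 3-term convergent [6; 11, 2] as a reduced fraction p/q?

140/23

Compute successive convergents:
a_0 = 6: 6/1
a_1 = 11: 67/11
a_2 = 2: 140/23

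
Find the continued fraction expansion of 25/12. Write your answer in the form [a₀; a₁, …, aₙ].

[2; 12]

⌊25/12⌋ = 2, remainder 1
⌊12/1⌋ = 12, remainder 0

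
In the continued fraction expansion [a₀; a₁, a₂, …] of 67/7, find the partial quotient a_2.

67 = 9·7 + 4, so a_0 = 9
7 = 1·4 + 3, so a_1 = 1
4 = 1·3 + 1, so a_2 = 1

1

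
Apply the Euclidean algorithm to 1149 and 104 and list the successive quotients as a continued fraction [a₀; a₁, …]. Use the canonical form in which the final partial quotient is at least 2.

1149 = 11·104 + 5, so a_0 = 11
104 = 20·5 + 4, so a_1 = 20
5 = 1·4 + 1, so a_2 = 1
4 = 4·1 + 0, so a_3 = 4

[11; 20, 1, 4]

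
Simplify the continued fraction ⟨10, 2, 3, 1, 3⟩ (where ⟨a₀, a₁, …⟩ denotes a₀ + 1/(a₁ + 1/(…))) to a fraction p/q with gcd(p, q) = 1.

Start with 3.
1 + 1/(3/1) = 1 + 1/3 = 4/3
3 + 1/(4/3) = 3 + 3/4 = 15/4
2 + 1/(15/4) = 2 + 4/15 = 34/15
10 + 1/(34/15) = 10 + 15/34 = 355/34

355/34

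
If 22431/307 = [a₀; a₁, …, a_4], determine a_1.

15

22431 = 73·307 + 20, so a_0 = 73
307 = 15·20 + 7, so a_1 = 15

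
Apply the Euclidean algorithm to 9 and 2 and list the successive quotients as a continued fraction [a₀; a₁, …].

Repeatedly divide and take the remainder:
⌊9/2⌋ = 4, remainder 1
⌊2/1⌋ = 2, remainder 0

[4; 2]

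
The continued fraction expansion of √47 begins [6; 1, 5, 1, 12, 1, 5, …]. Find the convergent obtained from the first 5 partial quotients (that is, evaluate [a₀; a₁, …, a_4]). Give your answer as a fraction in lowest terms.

617/90

a_0 = 6: 6/1
a_1 = 1: 7/1
a_2 = 5: 41/6
a_3 = 1: 48/7
a_4 = 12: 617/90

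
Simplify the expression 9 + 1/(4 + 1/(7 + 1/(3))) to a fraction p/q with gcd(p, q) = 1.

Build up convergents one term at a time:
a_0 = 9: 9/1
a_1 = 4: 37/4
a_2 = 7: 268/29
a_3 = 3: 841/91

841/91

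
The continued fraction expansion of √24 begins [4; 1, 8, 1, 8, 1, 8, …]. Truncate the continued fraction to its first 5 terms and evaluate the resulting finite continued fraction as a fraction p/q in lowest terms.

436/89

a_0 = 4: 4/1
a_1 = 1: 5/1
a_2 = 8: 44/9
a_3 = 1: 49/10
a_4 = 8: 436/89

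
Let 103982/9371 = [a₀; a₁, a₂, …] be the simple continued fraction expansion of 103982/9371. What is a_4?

59

⌊103982/9371⌋ = 11, remainder 901
⌊9371/901⌋ = 10, remainder 361
⌊901/361⌋ = 2, remainder 179
⌊361/179⌋ = 2, remainder 3
⌊179/3⌋ = 59, remainder 2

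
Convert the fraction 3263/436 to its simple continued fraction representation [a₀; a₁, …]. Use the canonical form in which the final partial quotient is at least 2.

[7; 2, 15, 14]

Run the Euclidean algorithm, recording each quotient:
3263 = 7·436 + 211, so a_0 = 7
436 = 2·211 + 14, so a_1 = 2
211 = 15·14 + 1, so a_2 = 15
14 = 14·1 + 0, so a_3 = 14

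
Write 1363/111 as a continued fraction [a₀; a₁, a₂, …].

Repeatedly divide and take the remainder:
1363 = 12·111 + 31, so a_0 = 12
111 = 3·31 + 18, so a_1 = 3
31 = 1·18 + 13, so a_2 = 1
18 = 1·13 + 5, so a_3 = 1
13 = 2·5 + 3, so a_4 = 2
5 = 1·3 + 2, so a_5 = 1
3 = 1·2 + 1, so a_6 = 1
2 = 2·1 + 0, so a_7 = 2

[12; 3, 1, 1, 2, 1, 1, 2]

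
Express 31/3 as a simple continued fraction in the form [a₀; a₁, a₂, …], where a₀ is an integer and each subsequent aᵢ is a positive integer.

[10; 3]

Run the Euclidean algorithm, recording each quotient:
31 = 10·3 + 1, so a_0 = 10
3 = 3·1 + 0, so a_1 = 3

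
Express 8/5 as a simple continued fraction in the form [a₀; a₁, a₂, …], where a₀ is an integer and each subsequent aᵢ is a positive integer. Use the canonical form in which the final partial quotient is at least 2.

[1; 1, 1, 2]

Apply division with remainder until the remainder is 0:
8 ÷ 5 → quotient 1, remainder 3
5 ÷ 3 → quotient 1, remainder 2
3 ÷ 2 → quotient 1, remainder 1
2 ÷ 1 → quotient 2, remainder 0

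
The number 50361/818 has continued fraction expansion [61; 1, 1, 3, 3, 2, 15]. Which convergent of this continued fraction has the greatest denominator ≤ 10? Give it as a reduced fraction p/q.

a_0 = 61: 61/1  (≤ bound)
a_1 = 1: 62/1  (≤ bound)
a_2 = 1: 123/2  (≤ bound)
a_3 = 3: 431/7  (≤ bound)
a_4 = 3: 1416/23  (> 10, stop)

431/7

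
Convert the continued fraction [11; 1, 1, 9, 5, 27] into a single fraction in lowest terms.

30405/2638

a_0 = 11: 11/1
a_1 = 1: 12/1
a_2 = 1: 23/2
a_3 = 9: 219/19
a_4 = 5: 1118/97
a_5 = 27: 30405/2638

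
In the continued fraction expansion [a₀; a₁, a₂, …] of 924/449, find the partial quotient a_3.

924 ÷ 449 → quotient 2, remainder 26
449 ÷ 26 → quotient 17, remainder 7
26 ÷ 7 → quotient 3, remainder 5
7 ÷ 5 → quotient 1, remainder 2

1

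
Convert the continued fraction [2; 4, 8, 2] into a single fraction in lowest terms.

157/70

Start with 2.
8 + 1/(2/1) = 8 + 1/2 = 17/2
4 + 1/(17/2) = 4 + 2/17 = 70/17
2 + 1/(70/17) = 2 + 17/70 = 157/70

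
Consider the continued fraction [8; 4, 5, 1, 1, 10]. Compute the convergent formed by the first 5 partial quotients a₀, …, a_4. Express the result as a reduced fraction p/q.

Start with 1.
1 + 1/(1/1) = 1 + 1/1 = 2/1
5 + 1/(2/1) = 5 + 1/2 = 11/2
4 + 1/(11/2) = 4 + 2/11 = 46/11
8 + 1/(46/11) = 8 + 11/46 = 379/46

379/46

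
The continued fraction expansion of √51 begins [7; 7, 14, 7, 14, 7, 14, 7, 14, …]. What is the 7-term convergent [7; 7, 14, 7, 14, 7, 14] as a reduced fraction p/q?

7068593/989801

a_0 = 7: 7/1
a_1 = 7: 50/7
a_2 = 14: 707/99
a_3 = 7: 4999/700
a_4 = 14: 70693/9899
a_5 = 7: 499850/69993
a_6 = 14: 7068593/989801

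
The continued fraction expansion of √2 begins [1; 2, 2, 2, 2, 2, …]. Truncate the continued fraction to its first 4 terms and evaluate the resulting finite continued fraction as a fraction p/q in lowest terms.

17/12

Start with 2.
2 + 1/(2/1) = 2 + 1/2 = 5/2
2 + 1/(5/2) = 2 + 2/5 = 12/5
1 + 1/(12/5) = 1 + 5/12 = 17/12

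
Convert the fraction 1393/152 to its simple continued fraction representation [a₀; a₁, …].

[9; 6, 12, 2]

⌊1393/152⌋ = 9, remainder 25
⌊152/25⌋ = 6, remainder 2
⌊25/2⌋ = 12, remainder 1
⌊2/1⌋ = 2, remainder 0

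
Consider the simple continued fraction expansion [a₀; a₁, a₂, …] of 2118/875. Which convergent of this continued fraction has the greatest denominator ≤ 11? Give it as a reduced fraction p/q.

17/7

List convergents until the denominator exceeds the bound:
a_0 = 2: 2/1  (≤ bound)
a_1 = 2: 5/2  (≤ bound)
a_2 = 2: 12/5  (≤ bound)
a_3 = 1: 17/7  (≤ bound)
a_4 = 1: 29/12  (> 11, stop)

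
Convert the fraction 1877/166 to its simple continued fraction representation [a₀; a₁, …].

[11; 3, 3, 1, 12]

1877 ÷ 166 → quotient 11, remainder 51
166 ÷ 51 → quotient 3, remainder 13
51 ÷ 13 → quotient 3, remainder 12
13 ÷ 12 → quotient 1, remainder 1
12 ÷ 1 → quotient 12, remainder 0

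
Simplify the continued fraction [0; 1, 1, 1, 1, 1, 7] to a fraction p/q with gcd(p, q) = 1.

a_0 = 0: 0/1
a_1 = 1: 1/1
a_2 = 1: 1/2
a_3 = 1: 2/3
a_4 = 1: 3/5
a_5 = 1: 5/8
a_6 = 7: 38/61

38/61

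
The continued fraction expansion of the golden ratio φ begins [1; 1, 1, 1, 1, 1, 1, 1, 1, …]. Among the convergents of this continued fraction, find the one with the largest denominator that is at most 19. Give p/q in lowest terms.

21/13

a_0 = 1: 1/1  (≤ bound)
a_1 = 1: 2/1  (≤ bound)
a_2 = 1: 3/2  (≤ bound)
a_3 = 1: 5/3  (≤ bound)
a_4 = 1: 8/5  (≤ bound)
a_5 = 1: 13/8  (≤ bound)
a_6 = 1: 21/13  (≤ bound)
a_7 = 1: 34/21  (> 19, stop)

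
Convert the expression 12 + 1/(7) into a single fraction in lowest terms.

85/7

Work from the innermost term outward:
Start with 7.
12 + 1/(7/1) = 12 + 1/7 = 85/7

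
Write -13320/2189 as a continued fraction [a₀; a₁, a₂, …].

-13320 ÷ 2189 → quotient -7, remainder 2003
2189 ÷ 2003 → quotient 1, remainder 186
2003 ÷ 186 → quotient 10, remainder 143
186 ÷ 143 → quotient 1, remainder 43
143 ÷ 43 → quotient 3, remainder 14
43 ÷ 14 → quotient 3, remainder 1
14 ÷ 1 → quotient 14, remainder 0

[-7; 1, 10, 1, 3, 3, 14]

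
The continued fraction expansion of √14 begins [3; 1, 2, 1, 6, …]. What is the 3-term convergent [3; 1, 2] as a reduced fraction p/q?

Start with 2.
1 + 1/(2/1) = 1 + 1/2 = 3/2
3 + 1/(3/2) = 3 + 2/3 = 11/3

11/3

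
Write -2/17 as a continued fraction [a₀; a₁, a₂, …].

[-1; 1, 7, 2]

Apply division with remainder until the remainder is 0:
-2 ÷ 17 → quotient -1, remainder 15
17 ÷ 15 → quotient 1, remainder 2
15 ÷ 2 → quotient 7, remainder 1
2 ÷ 1 → quotient 2, remainder 0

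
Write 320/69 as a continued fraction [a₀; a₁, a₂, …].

Run the Euclidean algorithm, recording each quotient:
⌊320/69⌋ = 4, remainder 44
⌊69/44⌋ = 1, remainder 25
⌊44/25⌋ = 1, remainder 19
⌊25/19⌋ = 1, remainder 6
⌊19/6⌋ = 3, remainder 1
⌊6/1⌋ = 6, remainder 0

[4; 1, 1, 1, 3, 6]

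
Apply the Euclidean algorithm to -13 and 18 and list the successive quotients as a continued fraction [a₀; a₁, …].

-13 = -1·18 + 5, so a_0 = -1
18 = 3·5 + 3, so a_1 = 3
5 = 1·3 + 2, so a_2 = 1
3 = 1·2 + 1, so a_3 = 1
2 = 2·1 + 0, so a_4 = 2

[-1; 3, 1, 1, 2]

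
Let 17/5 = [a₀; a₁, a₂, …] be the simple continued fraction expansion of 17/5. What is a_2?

2

Run the Euclidean algorithm, recording each quotient:
⌊17/5⌋ = 3, remainder 2
⌊5/2⌋ = 2, remainder 1
⌊2/1⌋ = 2, remainder 0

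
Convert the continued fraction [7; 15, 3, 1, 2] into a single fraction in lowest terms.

1187/168

Use the convergent recurrence hₖ = aₖ·hₖ₋₁ + hₖ₋₂ (and likewise for the denominators kₖ):
a_0 = 7: 7/1
a_1 = 15: 106/15
a_2 = 3: 325/46
a_3 = 1: 431/61
a_4 = 2: 1187/168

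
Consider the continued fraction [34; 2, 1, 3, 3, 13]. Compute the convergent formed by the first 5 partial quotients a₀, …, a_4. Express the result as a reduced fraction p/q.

1237/36

Start with 3.
3 + 1/(3/1) = 3 + 1/3 = 10/3
1 + 1/(10/3) = 1 + 3/10 = 13/10
2 + 1/(13/10) = 2 + 10/13 = 36/13
34 + 1/(36/13) = 34 + 13/36 = 1237/36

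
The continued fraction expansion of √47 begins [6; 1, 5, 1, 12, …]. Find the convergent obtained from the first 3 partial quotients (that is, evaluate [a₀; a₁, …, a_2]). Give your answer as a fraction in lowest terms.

41/6

Work from the innermost term outward:
Start with 5.
1 + 1/(5/1) = 1 + 1/5 = 6/5
6 + 1/(6/5) = 6 + 5/6 = 41/6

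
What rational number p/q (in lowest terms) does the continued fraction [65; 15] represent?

Start with 15.
65 + 1/(15/1) = 65 + 1/15 = 976/15

976/15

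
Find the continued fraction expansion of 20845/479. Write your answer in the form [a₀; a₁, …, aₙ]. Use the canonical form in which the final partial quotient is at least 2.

20845 = 43·479 + 248, so a_0 = 43
479 = 1·248 + 231, so a_1 = 1
248 = 1·231 + 17, so a_2 = 1
231 = 13·17 + 10, so a_3 = 13
17 = 1·10 + 7, so a_4 = 1
10 = 1·7 + 3, so a_5 = 1
7 = 2·3 + 1, so a_6 = 2
3 = 3·1 + 0, so a_7 = 3

[43; 1, 1, 13, 1, 1, 2, 3]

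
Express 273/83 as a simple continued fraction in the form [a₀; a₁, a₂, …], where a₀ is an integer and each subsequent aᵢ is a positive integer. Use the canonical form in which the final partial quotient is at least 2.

[3; 3, 2, 5, 2]

273 ÷ 83 → quotient 3, remainder 24
83 ÷ 24 → quotient 3, remainder 11
24 ÷ 11 → quotient 2, remainder 2
11 ÷ 2 → quotient 5, remainder 1
2 ÷ 1 → quotient 2, remainder 0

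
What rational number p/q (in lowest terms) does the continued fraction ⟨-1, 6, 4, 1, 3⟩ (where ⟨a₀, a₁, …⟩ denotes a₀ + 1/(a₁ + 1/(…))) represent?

Start with 3.
1 + 1/(3/1) = 1 + 1/3 = 4/3
4 + 1/(4/3) = 4 + 3/4 = 19/4
6 + 1/(19/4) = 6 + 4/19 = 118/19
-1 + 1/(118/19) = -1 + 19/118 = -99/118

-99/118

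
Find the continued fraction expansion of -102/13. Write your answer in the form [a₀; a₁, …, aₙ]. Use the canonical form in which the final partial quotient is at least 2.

[-8; 6, 2]

-102 ÷ 13 → quotient -8, remainder 2
13 ÷ 2 → quotient 6, remainder 1
2 ÷ 1 → quotient 2, remainder 0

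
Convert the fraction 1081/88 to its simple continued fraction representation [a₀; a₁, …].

Run the Euclidean algorithm, recording each quotient:
1081 = 12·88 + 25, so a_0 = 12
88 = 3·25 + 13, so a_1 = 3
25 = 1·13 + 12, so a_2 = 1
13 = 1·12 + 1, so a_3 = 1
12 = 12·1 + 0, so a_4 = 12

[12; 3, 1, 1, 12]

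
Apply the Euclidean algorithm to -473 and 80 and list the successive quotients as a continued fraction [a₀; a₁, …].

-473 = -6·80 + 7, so a_0 = -6
80 = 11·7 + 3, so a_1 = 11
7 = 2·3 + 1, so a_2 = 2
3 = 3·1 + 0, so a_3 = 3

[-6; 11, 2, 3]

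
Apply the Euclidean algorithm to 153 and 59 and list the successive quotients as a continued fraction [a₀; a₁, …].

[2; 1, 1, 2, 5, 2]

Apply division with remainder until the remainder is 0:
153 ÷ 59 → quotient 2, remainder 35
59 ÷ 35 → quotient 1, remainder 24
35 ÷ 24 → quotient 1, remainder 11
24 ÷ 11 → quotient 2, remainder 2
11 ÷ 2 → quotient 5, remainder 1
2 ÷ 1 → quotient 2, remainder 0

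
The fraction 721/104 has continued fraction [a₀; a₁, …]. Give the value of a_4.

6

Run the Euclidean algorithm, recording each quotient:
721 = 6·104 + 97, so a_0 = 6
104 = 1·97 + 7, so a_1 = 1
97 = 13·7 + 6, so a_2 = 13
7 = 1·6 + 1, so a_3 = 1
6 = 6·1 + 0, so a_4 = 6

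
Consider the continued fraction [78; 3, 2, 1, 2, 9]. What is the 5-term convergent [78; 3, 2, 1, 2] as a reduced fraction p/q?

2114/27

a_0 = 78: 78/1
a_1 = 3: 235/3
a_2 = 2: 548/7
a_3 = 1: 783/10
a_4 = 2: 2114/27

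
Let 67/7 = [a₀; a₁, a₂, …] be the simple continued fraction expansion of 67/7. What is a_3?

Run the Euclidean algorithm, recording each quotient:
67 = 9·7 + 4, so a_0 = 9
7 = 1·4 + 3, so a_1 = 1
4 = 1·3 + 1, so a_2 = 1
3 = 3·1 + 0, so a_3 = 3

3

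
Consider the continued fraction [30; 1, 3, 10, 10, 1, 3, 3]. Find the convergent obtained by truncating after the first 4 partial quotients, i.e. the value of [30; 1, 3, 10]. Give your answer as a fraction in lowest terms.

1261/41

a_0 = 30: 30/1
a_1 = 1: 31/1
a_2 = 3: 123/4
a_3 = 10: 1261/41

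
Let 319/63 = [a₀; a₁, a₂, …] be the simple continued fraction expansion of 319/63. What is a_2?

1

⌊319/63⌋ = 5, remainder 4
⌊63/4⌋ = 15, remainder 3
⌊4/3⌋ = 1, remainder 1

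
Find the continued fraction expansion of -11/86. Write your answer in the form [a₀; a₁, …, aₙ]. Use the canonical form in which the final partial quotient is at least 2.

[-1; 1, 6, 1, 4, 2]

-11 ÷ 86 → quotient -1, remainder 75
86 ÷ 75 → quotient 1, remainder 11
75 ÷ 11 → quotient 6, remainder 9
11 ÷ 9 → quotient 1, remainder 2
9 ÷ 2 → quotient 4, remainder 1
2 ÷ 1 → quotient 2, remainder 0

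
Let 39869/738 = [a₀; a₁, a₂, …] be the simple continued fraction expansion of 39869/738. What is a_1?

39869 ÷ 738 → quotient 54, remainder 17
738 ÷ 17 → quotient 43, remainder 7

43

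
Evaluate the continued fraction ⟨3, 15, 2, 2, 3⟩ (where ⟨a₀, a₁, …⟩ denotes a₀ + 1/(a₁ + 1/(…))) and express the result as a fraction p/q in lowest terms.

Start with 3.
2 + 1/(3/1) = 2 + 1/3 = 7/3
2 + 1/(7/3) = 2 + 3/7 = 17/7
15 + 1/(17/7) = 15 + 7/17 = 262/17
3 + 1/(262/17) = 3 + 17/262 = 803/262

803/262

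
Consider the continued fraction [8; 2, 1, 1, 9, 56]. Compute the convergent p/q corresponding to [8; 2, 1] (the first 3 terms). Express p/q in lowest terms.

Start with 1.
2 + 1/(1/1) = 2 + 1/1 = 3/1
8 + 1/(3/1) = 8 + 1/3 = 25/3

25/3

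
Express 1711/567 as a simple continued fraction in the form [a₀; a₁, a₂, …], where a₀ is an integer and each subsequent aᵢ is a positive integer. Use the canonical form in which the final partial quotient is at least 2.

[3; 56, 1, 2, 3]

Apply division with remainder until the remainder is 0:
⌊1711/567⌋ = 3, remainder 10
⌊567/10⌋ = 56, remainder 7
⌊10/7⌋ = 1, remainder 3
⌊7/3⌋ = 2, remainder 1
⌊3/1⌋ = 3, remainder 0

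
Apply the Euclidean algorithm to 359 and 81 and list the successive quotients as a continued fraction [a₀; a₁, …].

[4; 2, 3, 5, 2]

⌊359/81⌋ = 4, remainder 35
⌊81/35⌋ = 2, remainder 11
⌊35/11⌋ = 3, remainder 2
⌊11/2⌋ = 5, remainder 1
⌊2/1⌋ = 2, remainder 0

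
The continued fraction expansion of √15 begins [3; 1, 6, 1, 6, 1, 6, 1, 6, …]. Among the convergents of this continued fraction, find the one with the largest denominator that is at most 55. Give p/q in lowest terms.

a_0 = 3: 3/1  (≤ bound)
a_1 = 1: 4/1  (≤ bound)
a_2 = 6: 27/7  (≤ bound)
a_3 = 1: 31/8  (≤ bound)
a_4 = 6: 213/55  (≤ bound)
a_5 = 1: 244/63  (> 55, stop)

213/55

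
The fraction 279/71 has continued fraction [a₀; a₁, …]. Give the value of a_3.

Apply division with remainder until the remainder is 0:
279 = 3·71 + 66, so a_0 = 3
71 = 1·66 + 5, so a_1 = 1
66 = 13·5 + 1, so a_2 = 13
5 = 5·1 + 0, so a_3 = 5

5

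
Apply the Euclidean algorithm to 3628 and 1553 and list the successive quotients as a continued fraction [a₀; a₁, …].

Apply division with remainder until the remainder is 0:
⌊3628/1553⌋ = 2, remainder 522
⌊1553/522⌋ = 2, remainder 509
⌊522/509⌋ = 1, remainder 13
⌊509/13⌋ = 39, remainder 2
⌊13/2⌋ = 6, remainder 1
⌊2/1⌋ = 2, remainder 0

[2; 2, 1, 39, 6, 2]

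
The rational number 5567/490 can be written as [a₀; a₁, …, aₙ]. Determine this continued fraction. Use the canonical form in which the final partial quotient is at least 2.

⌊5567/490⌋ = 11, remainder 177
⌊490/177⌋ = 2, remainder 136
⌊177/136⌋ = 1, remainder 41
⌊136/41⌋ = 3, remainder 13
⌊41/13⌋ = 3, remainder 2
⌊13/2⌋ = 6, remainder 1
⌊2/1⌋ = 2, remainder 0

[11; 2, 1, 3, 3, 6, 2]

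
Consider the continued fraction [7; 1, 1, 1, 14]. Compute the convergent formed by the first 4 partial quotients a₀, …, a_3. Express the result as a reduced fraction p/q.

Start with 1.
1 + 1/(1/1) = 1 + 1/1 = 2/1
1 + 1/(2/1) = 1 + 1/2 = 3/2
7 + 1/(3/2) = 7 + 2/3 = 23/3

23/3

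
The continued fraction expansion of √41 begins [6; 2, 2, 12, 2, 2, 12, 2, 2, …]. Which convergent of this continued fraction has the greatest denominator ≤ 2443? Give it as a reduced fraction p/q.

2049/320

a_0 = 6: 6/1  (≤ bound)
a_1 = 2: 13/2  (≤ bound)
a_2 = 2: 32/5  (≤ bound)
a_3 = 12: 397/62  (≤ bound)
a_4 = 2: 826/129  (≤ bound)
a_5 = 2: 2049/320  (≤ bound)
a_6 = 12: 25414/3969  (> 2443, stop)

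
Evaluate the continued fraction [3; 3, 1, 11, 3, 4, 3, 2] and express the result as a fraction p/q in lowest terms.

15231/4679

a_0 = 3: 3/1
a_1 = 3: 10/3
a_2 = 1: 13/4
a_3 = 11: 153/47
a_4 = 3: 472/145
a_5 = 4: 2041/627
a_6 = 3: 6595/2026
a_7 = 2: 15231/4679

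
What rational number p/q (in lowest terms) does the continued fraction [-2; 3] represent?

-5/3

Compute successive convergents:
a_0 = -2: -2/1
a_1 = 3: -5/3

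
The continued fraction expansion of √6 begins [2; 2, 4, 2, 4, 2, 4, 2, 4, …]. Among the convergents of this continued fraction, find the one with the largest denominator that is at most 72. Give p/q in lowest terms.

a_0 = 2: 2/1  (≤ bound)
a_1 = 2: 5/2  (≤ bound)
a_2 = 4: 22/9  (≤ bound)
a_3 = 2: 49/20  (≤ bound)
a_4 = 4: 218/89  (> 72, stop)

49/20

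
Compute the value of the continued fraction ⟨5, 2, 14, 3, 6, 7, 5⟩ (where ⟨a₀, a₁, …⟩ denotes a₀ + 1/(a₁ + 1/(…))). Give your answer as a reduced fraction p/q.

113572/20713

Start with 5.
7 + 1/(5/1) = 7 + 1/5 = 36/5
6 + 1/(36/5) = 6 + 5/36 = 221/36
3 + 1/(221/36) = 3 + 36/221 = 699/221
14 + 1/(699/221) = 14 + 221/699 = 10007/699
2 + 1/(10007/699) = 2 + 699/10007 = 20713/10007
5 + 1/(20713/10007) = 5 + 10007/20713 = 113572/20713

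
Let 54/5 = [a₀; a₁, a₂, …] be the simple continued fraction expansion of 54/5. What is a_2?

4

Run the Euclidean algorithm, recording each quotient:
54 ÷ 5 → quotient 10, remainder 4
5 ÷ 4 → quotient 1, remainder 1
4 ÷ 1 → quotient 4, remainder 0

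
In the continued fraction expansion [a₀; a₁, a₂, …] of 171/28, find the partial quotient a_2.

3

171 = 6·28 + 3, so a_0 = 6
28 = 9·3 + 1, so a_1 = 9
3 = 3·1 + 0, so a_2 = 3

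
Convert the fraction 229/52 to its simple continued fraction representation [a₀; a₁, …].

[4; 2, 2, 10]

229 = 4·52 + 21, so a_0 = 4
52 = 2·21 + 10, so a_1 = 2
21 = 2·10 + 1, so a_2 = 2
10 = 10·1 + 0, so a_3 = 10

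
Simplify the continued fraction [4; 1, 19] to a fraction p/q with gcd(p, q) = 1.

Build up convergents one term at a time:
a_0 = 4: 4/1
a_1 = 1: 5/1
a_2 = 19: 99/20

99/20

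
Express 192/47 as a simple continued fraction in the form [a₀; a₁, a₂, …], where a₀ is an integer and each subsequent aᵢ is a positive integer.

Run the Euclidean algorithm, recording each quotient:
⌊192/47⌋ = 4, remainder 4
⌊47/4⌋ = 11, remainder 3
⌊4/3⌋ = 1, remainder 1
⌊3/1⌋ = 3, remainder 0

[4; 11, 1, 3]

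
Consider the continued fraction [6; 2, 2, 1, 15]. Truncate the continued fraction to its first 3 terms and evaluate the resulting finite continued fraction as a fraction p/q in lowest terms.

32/5

Work from the innermost term outward:
Start with 2.
2 + 1/(2/1) = 2 + 1/2 = 5/2
6 + 1/(5/2) = 6 + 2/5 = 32/5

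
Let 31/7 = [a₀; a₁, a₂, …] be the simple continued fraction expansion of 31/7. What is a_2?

Run the Euclidean algorithm, recording each quotient:
31 ÷ 7 → quotient 4, remainder 3
7 ÷ 3 → quotient 2, remainder 1
3 ÷ 1 → quotient 3, remainder 0

3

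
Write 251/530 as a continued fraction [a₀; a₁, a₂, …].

[0; 2, 8, 1, 27]

251 = 0·530 + 251, so a_0 = 0
530 = 2·251 + 28, so a_1 = 2
251 = 8·28 + 27, so a_2 = 8
28 = 1·27 + 1, so a_3 = 1
27 = 27·1 + 0, so a_4 = 27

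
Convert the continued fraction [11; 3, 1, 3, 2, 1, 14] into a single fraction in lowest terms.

8111/720

Start with 14.
1 + 1/(14/1) = 1 + 1/14 = 15/14
2 + 1/(15/14) = 2 + 14/15 = 44/15
3 + 1/(44/15) = 3 + 15/44 = 147/44
1 + 1/(147/44) = 1 + 44/147 = 191/147
3 + 1/(191/147) = 3 + 147/191 = 720/191
11 + 1/(720/191) = 11 + 191/720 = 8111/720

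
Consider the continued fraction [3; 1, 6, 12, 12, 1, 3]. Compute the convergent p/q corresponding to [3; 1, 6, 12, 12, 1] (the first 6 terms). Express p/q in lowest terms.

4291/1112

Start with 1.
12 + 1/(1/1) = 12 + 1/1 = 13/1
12 + 1/(13/1) = 12 + 1/13 = 157/13
6 + 1/(157/13) = 6 + 13/157 = 955/157
1 + 1/(955/157) = 1 + 157/955 = 1112/955
3 + 1/(1112/955) = 3 + 955/1112 = 4291/1112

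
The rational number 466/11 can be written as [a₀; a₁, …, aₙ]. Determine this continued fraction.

[42; 2, 1, 3]

466 = 42·11 + 4, so a_0 = 42
11 = 2·4 + 3, so a_1 = 2
4 = 1·3 + 1, so a_2 = 1
3 = 3·1 + 0, so a_3 = 3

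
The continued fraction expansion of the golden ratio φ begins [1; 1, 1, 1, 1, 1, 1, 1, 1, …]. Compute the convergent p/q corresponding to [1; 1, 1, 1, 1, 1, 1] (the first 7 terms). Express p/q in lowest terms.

21/13

a_0 = 1: 1/1
a_1 = 1: 2/1
a_2 = 1: 3/2
a_3 = 1: 5/3
a_4 = 1: 8/5
a_5 = 1: 13/8
a_6 = 1: 21/13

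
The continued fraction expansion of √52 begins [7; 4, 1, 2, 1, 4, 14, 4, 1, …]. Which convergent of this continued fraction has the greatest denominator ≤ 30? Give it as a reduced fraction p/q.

137/19

List convergents until the denominator exceeds the bound:
a_0 = 7: 7/1  (≤ bound)
a_1 = 4: 29/4  (≤ bound)
a_2 = 1: 36/5  (≤ bound)
a_3 = 2: 101/14  (≤ bound)
a_4 = 1: 137/19  (≤ bound)
a_5 = 4: 649/90  (> 30, stop)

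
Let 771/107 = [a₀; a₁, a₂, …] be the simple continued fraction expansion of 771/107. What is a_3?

6

⌊771/107⌋ = 7, remainder 22
⌊107/22⌋ = 4, remainder 19
⌊22/19⌋ = 1, remainder 3
⌊19/3⌋ = 6, remainder 1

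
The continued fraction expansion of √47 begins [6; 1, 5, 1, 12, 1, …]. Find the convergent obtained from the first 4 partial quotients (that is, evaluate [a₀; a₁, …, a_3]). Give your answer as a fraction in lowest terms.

Work from the innermost term outward:
Start with 1.
5 + 1/(1/1) = 5 + 1/1 = 6/1
1 + 1/(6/1) = 1 + 1/6 = 7/6
6 + 1/(7/6) = 6 + 6/7 = 48/7

48/7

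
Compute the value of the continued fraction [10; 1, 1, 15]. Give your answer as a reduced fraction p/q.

Work from the innermost term outward:
Start with 15.
1 + 1/(15/1) = 1 + 1/15 = 16/15
1 + 1/(16/15) = 1 + 15/16 = 31/16
10 + 1/(31/16) = 10 + 16/31 = 326/31

326/31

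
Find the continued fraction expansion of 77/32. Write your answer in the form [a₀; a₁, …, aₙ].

[2; 2, 2, 6]

77 = 2·32 + 13, so a_0 = 2
32 = 2·13 + 6, so a_1 = 2
13 = 2·6 + 1, so a_2 = 2
6 = 6·1 + 0, so a_3 = 6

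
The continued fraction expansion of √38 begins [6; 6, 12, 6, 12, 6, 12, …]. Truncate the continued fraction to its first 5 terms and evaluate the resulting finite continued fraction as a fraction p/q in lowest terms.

Start with 12.
6 + 1/(12/1) = 6 + 1/12 = 73/12
12 + 1/(73/12) = 12 + 12/73 = 888/73
6 + 1/(888/73) = 6 + 73/888 = 5401/888
6 + 1/(5401/888) = 6 + 888/5401 = 33294/5401

33294/5401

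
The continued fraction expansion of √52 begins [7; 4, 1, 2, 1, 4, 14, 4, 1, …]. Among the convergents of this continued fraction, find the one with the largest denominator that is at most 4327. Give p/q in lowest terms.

List convergents until the denominator exceeds the bound:
a_0 = 7: 7/1  (≤ bound)
a_1 = 4: 29/4  (≤ bound)
a_2 = 1: 36/5  (≤ bound)
a_3 = 2: 101/14  (≤ bound)
a_4 = 1: 137/19  (≤ bound)
a_5 = 4: 649/90  (≤ bound)
a_6 = 14: 9223/1279  (≤ bound)
a_7 = 4: 37541/5206  (> 4327, stop)

9223/1279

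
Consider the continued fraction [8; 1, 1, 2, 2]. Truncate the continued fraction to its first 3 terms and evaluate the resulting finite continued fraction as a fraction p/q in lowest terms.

17/2

a_0 = 8: 8/1
a_1 = 1: 9/1
a_2 = 1: 17/2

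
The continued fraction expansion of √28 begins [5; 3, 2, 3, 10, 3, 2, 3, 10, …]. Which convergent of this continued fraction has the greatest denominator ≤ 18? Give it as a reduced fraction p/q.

37/7

a_0 = 5: 5/1  (≤ bound)
a_1 = 3: 16/3  (≤ bound)
a_2 = 2: 37/7  (≤ bound)
a_3 = 3: 127/24  (> 18, stop)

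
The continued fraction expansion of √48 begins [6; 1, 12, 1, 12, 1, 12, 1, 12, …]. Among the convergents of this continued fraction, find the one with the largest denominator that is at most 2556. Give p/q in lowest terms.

17466/2521

a_0 = 6: 6/1  (≤ bound)
a_1 = 1: 7/1  (≤ bound)
a_2 = 12: 90/13  (≤ bound)
a_3 = 1: 97/14  (≤ bound)
a_4 = 12: 1254/181  (≤ bound)
a_5 = 1: 1351/195  (≤ bound)
a_6 = 12: 17466/2521  (≤ bound)
a_7 = 1: 18817/2716  (> 2556, stop)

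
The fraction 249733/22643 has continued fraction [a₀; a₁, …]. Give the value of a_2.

3

Apply division with remainder until the remainder is 0:
249733 = 11·22643 + 660, so a_0 = 11
22643 = 34·660 + 203, so a_1 = 34
660 = 3·203 + 51, so a_2 = 3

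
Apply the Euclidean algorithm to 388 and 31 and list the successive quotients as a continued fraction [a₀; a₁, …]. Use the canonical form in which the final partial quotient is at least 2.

⌊388/31⌋ = 12, remainder 16
⌊31/16⌋ = 1, remainder 15
⌊16/15⌋ = 1, remainder 1
⌊15/1⌋ = 15, remainder 0

[12; 1, 1, 15]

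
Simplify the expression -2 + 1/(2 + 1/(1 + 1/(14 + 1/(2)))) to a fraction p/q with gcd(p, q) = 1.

Starting at the tail and folding back:
Start with 2.
14 + 1/(2/1) = 14 + 1/2 = 29/2
1 + 1/(29/2) = 1 + 2/29 = 31/29
2 + 1/(31/29) = 2 + 29/31 = 91/31
-2 + 1/(91/31) = -2 + 31/91 = -151/91

-151/91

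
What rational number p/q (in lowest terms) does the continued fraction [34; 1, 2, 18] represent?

1907/55

Compute successive convergents:
a_0 = 34: 34/1
a_1 = 1: 35/1
a_2 = 2: 104/3
a_3 = 18: 1907/55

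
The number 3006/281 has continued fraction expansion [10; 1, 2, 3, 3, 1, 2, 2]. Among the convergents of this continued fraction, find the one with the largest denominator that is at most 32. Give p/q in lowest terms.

107/10

List convergents until the denominator exceeds the bound:
a_0 = 10: 10/1  (≤ bound)
a_1 = 1: 11/1  (≤ bound)
a_2 = 2: 32/3  (≤ bound)
a_3 = 3: 107/10  (≤ bound)
a_4 = 3: 353/33  (> 32, stop)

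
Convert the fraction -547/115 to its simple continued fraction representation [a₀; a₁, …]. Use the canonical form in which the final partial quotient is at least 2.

[-5; 4, 9, 3]

-547 = -5·115 + 28, so a_0 = -5
115 = 4·28 + 3, so a_1 = 4
28 = 9·3 + 1, so a_2 = 9
3 = 3·1 + 0, so a_3 = 3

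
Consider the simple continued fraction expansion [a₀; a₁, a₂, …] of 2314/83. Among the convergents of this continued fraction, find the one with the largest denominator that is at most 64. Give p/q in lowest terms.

697/25

a_0 = 27: 27/1  (≤ bound)
a_1 = 1: 28/1  (≤ bound)
a_2 = 7: 223/8  (≤ bound)
a_3 = 3: 697/25  (≤ bound)
a_4 = 3: 2314/83  (> 64, stop)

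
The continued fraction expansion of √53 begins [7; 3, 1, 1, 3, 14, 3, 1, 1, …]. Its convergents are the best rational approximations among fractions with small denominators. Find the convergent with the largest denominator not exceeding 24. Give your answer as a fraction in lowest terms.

a_0 = 7: 7/1  (≤ bound)
a_1 = 3: 22/3  (≤ bound)
a_2 = 1: 29/4  (≤ bound)
a_3 = 1: 51/7  (≤ bound)
a_4 = 3: 182/25  (> 24, stop)

51/7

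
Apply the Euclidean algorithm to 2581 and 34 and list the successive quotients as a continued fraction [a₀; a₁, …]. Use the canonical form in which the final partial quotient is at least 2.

Run the Euclidean algorithm, recording each quotient:
2581 ÷ 34 → quotient 75, remainder 31
34 ÷ 31 → quotient 1, remainder 3
31 ÷ 3 → quotient 10, remainder 1
3 ÷ 1 → quotient 3, remainder 0

[75; 1, 10, 3]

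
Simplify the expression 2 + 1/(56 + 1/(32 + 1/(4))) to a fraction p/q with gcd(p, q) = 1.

Start with 4.
32 + 1/(4/1) = 32 + 1/4 = 129/4
56 + 1/(129/4) = 56 + 4/129 = 7228/129
2 + 1/(7228/129) = 2 + 129/7228 = 14585/7228

14585/7228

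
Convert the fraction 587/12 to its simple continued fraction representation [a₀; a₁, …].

Repeatedly divide and take the remainder:
587 = 48·12 + 11, so a_0 = 48
12 = 1·11 + 1, so a_1 = 1
11 = 11·1 + 0, so a_2 = 11

[48; 1, 11]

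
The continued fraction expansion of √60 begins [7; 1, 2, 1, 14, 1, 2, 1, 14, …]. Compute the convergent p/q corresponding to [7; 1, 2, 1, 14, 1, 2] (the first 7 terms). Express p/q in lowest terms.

Compute successive convergents:
a_0 = 7: 7/1
a_1 = 1: 8/1
a_2 = 2: 23/3
a_3 = 1: 31/4
a_4 = 14: 457/59
a_5 = 1: 488/63
a_6 = 2: 1433/185

1433/185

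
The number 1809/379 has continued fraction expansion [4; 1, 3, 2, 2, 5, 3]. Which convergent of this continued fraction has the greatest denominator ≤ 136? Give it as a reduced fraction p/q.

a_0 = 4: 4/1  (≤ bound)
a_1 = 1: 5/1  (≤ bound)
a_2 = 3: 19/4  (≤ bound)
a_3 = 2: 43/9  (≤ bound)
a_4 = 2: 105/22  (≤ bound)
a_5 = 5: 568/119  (≤ bound)
a_6 = 3: 1809/379  (> 136, stop)

568/119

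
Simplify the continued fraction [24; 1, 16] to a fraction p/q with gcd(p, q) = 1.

424/17

a_0 = 24: 24/1
a_1 = 1: 25/1
a_2 = 16: 424/17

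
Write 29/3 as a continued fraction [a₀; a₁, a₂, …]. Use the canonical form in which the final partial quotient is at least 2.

⌊29/3⌋ = 9, remainder 2
⌊3/2⌋ = 1, remainder 1
⌊2/1⌋ = 2, remainder 0

[9; 1, 2]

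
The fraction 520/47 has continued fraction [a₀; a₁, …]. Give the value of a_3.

520 = 11·47 + 3, so a_0 = 11
47 = 15·3 + 2, so a_1 = 15
3 = 1·2 + 1, so a_2 = 1
2 = 2·1 + 0, so a_3 = 2

2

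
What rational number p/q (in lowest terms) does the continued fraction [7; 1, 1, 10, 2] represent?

331/44

a_0 = 7: 7/1
a_1 = 1: 8/1
a_2 = 1: 15/2
a_3 = 10: 158/21
a_4 = 2: 331/44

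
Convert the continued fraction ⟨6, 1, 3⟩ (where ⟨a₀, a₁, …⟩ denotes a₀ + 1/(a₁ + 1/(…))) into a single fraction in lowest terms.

27/4

Compute successive convergents:
a_0 = 6: 6/1
a_1 = 1: 7/1
a_2 = 3: 27/4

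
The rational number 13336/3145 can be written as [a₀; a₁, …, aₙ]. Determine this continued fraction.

13336 ÷ 3145 → quotient 4, remainder 756
3145 ÷ 756 → quotient 4, remainder 121
756 ÷ 121 → quotient 6, remainder 30
121 ÷ 30 → quotient 4, remainder 1
30 ÷ 1 → quotient 30, remainder 0

[4; 4, 6, 4, 30]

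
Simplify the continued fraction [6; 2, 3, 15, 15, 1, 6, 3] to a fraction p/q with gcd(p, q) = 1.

241102/37497

Collapse the nested fraction from the inside out:
Start with 3.
6 + 1/(3/1) = 6 + 1/3 = 19/3
1 + 1/(19/3) = 1 + 3/19 = 22/19
15 + 1/(22/19) = 15 + 19/22 = 349/22
15 + 1/(349/22) = 15 + 22/349 = 5257/349
3 + 1/(5257/349) = 3 + 349/5257 = 16120/5257
2 + 1/(16120/5257) = 2 + 5257/16120 = 37497/16120
6 + 1/(37497/16120) = 6 + 16120/37497 = 241102/37497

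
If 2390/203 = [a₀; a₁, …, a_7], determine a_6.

1

Repeatedly divide and take the remainder:
⌊2390/203⌋ = 11, remainder 157
⌊203/157⌋ = 1, remainder 46
⌊157/46⌋ = 3, remainder 19
⌊46/19⌋ = 2, remainder 8
⌊19/8⌋ = 2, remainder 3
⌊8/3⌋ = 2, remainder 2
⌊3/2⌋ = 1, remainder 1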